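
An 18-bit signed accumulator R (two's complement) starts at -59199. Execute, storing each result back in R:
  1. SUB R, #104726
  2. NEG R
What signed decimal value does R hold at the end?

Start: R = -59199 = 110001100011000001.
R = -59199 − 104726 = -163925; wraps to 98219 = 010111111110101011
R = −(98219) = -98219 = 101000000001010101

-98219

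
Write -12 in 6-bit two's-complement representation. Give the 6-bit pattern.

|-12| = 12 = 001100 in 6 bits.
Invert the bits: 110011. Add 1: 110100.
Check: 110100 reads as 52 − 64 = -12.

110100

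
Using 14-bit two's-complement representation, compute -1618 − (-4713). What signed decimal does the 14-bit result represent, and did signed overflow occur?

-1618 → 11100110101110
-4713 → 10110110010111
Subtract via negate-and-add: invert 10110110010111 + 1 = 01001001101001 (i.e. 4713).
  11100110101110
+ 01001001101001
= 00110000010111  (discard carry-out 1)
Result 00110000010111: MSB = 0 → value 3095.
Addends (after negating the subtrahend) have opposite signs, so signed overflow cannot occur.

3095; no overflow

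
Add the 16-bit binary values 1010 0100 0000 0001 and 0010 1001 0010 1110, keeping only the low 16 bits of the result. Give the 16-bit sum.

1100110100101111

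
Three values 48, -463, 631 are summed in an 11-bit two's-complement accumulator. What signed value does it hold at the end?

48 + (-463) = -415 (11001100001)
-415 + 631 = 216 (00011011000)

216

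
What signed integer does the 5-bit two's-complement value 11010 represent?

MSB is 1, so the value is negative.
Unsigned reading: 26. Subtract 2^5 = 32: 26 − 32 = -6.

-6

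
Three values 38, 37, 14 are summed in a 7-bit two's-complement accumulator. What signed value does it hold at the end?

-39

38 + 37 = 75 → wraps to -53 (1001011)
-53 + 14 = -39 (1011001)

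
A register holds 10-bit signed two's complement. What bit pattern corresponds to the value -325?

|-325| = 325 = 0101000101 in 10 bits.
Invert the bits: 1010111010. Add 1: 1010111011.
Check: 1010111011 reads as 699 − 1024 = -325.

1010111011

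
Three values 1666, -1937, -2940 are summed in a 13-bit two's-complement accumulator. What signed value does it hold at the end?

-3211

1666 + (-1937) = -271 (1111011110001)
-271 + (-2940) = -3211 (1001101110101)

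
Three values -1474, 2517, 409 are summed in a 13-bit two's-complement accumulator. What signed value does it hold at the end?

-1474 + 2517 = 1043 (0010000010011)
1043 + 409 = 1452 (0010110101100)

1452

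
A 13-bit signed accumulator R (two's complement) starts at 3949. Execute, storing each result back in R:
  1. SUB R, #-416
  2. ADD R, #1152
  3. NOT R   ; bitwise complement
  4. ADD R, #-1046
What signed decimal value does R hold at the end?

Start: R = 3949 = 0111101101101.
R = 3949 − (-416) = 4365; wraps to -3827 = 1000100001101
R = -3827 + 1152 = -2675 = 1010110001101
R = NOT 1010110001101 = 0101001110010 = 2674
R = 2674 + (-1046) = 1628 = 0011001011100

1628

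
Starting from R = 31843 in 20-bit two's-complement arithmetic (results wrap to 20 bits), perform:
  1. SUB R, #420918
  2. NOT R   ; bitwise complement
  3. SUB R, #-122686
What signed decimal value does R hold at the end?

511760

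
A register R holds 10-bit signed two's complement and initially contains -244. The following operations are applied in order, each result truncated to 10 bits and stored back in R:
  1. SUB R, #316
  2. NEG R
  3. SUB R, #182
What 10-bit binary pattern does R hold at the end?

0101111010

Start: R = -244 = 1100001100.
R = -244 − 316 = -560; wraps to 464 = 0111010000
R = −(464) = -464 = 1000110000
R = -464 − 182 = -646; wraps to 378 = 0101111010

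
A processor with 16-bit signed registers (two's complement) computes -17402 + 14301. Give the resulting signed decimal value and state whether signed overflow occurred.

-3101; no overflow

-17402 → 1011110000000110
14301 → 0011011111011101
  1011110000000110
+ 0011011111011101
= 1111001111100011
Result 1111001111100011: MSB = 1 → 62435 − 65536 = -3101.
Addends have opposite signs, so signed overflow cannot occur.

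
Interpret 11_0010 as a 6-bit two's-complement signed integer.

MSB is 1, so the value is negative.
Unsigned reading: 50. Subtract 2^6 = 64: 50 − 64 = -14.

-14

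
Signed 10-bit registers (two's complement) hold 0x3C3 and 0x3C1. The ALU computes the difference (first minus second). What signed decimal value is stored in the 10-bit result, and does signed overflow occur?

2; no overflow

0x3C3 = 1111000011 = -61 (signed)
0x3C1 = 1111000001 = -63 (signed)
Subtract via negate-and-add: invert 1111000001 + 1 = 0000111111 (i.e. 63).
  1111000011
+ 0000111111
= 0000000010  (discard carry-out 1)
Result 0000000010: MSB = 0 → value 2.
Addends (after negating the subtrahend) have opposite signs, so signed overflow cannot occur.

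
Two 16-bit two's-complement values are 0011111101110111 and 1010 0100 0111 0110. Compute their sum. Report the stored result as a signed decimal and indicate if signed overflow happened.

0011111101110111 = 16247 (signed)
1010 0100 0111 0110 → 1010010001110110 = -23434 (signed)
  0011111101110111
+ 1010010001110110
= 1110001111101101
Result 1110001111101101: MSB = 1 → 58349 − 65536 = -7187.
Addends have opposite signs, so signed overflow cannot occur.

-7187; no overflow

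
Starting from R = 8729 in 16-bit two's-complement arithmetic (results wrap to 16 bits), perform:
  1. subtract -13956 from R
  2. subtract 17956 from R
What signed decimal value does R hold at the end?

Start: R = 8729 = 0010001000011001.
R = 8729 − (-13956) = 22685 = 0101100010011101
R = 22685 − 17956 = 4729 = 0001001001111001

4729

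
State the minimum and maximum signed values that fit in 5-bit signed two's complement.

Minimum: −2^4 = -16.
Maximum: 2^4 − 1 = 15.

min = -16, max = 15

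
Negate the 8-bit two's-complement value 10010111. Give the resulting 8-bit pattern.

Invert: 01101000. Add 1: 01101001.
Check: 10010111 = -105, 01101001 = 105.

01101001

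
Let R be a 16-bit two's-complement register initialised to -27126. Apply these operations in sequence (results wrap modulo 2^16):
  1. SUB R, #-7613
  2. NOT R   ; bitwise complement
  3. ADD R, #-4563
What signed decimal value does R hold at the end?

Start: R = -27126 = 1001011000001010.
R = -27126 − (-7613) = -19513 = 1011001111000111
R = NOT 1011001111000111 = 0100110000111000 = 19512
R = 19512 + (-4563) = 14949 = 0011101001100101

14949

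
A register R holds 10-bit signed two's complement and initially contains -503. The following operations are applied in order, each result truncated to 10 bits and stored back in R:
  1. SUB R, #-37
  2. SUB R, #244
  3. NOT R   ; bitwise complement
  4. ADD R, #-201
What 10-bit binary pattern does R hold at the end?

0111111100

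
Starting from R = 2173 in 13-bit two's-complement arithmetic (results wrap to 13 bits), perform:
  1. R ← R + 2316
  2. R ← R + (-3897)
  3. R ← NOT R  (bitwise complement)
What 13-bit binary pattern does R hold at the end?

1110110101111

Start: R = 2173 = 0100001111101.
R = 2173 + 2316 = 4489; wraps to -3703 = 1000110001001
R = -3703 + (-3897) = -7600; wraps to 592 = 0001001010000
R = NOT 0001001010000 = 1110110101111 = -593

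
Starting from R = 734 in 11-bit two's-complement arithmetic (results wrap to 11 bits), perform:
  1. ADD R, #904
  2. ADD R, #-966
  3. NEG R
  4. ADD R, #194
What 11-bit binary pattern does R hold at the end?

Start: R = 734 = 01011011110.
R = 734 + 904 = 1638; wraps to -410 = 11001100110
R = -410 + (-966) = -1376; wraps to 672 = 01010100000
R = −(672) = -672 = 10101100000
R = -672 + 194 = -478 = 11000100010

11000100010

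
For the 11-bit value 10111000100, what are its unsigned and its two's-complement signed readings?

Unsigned: 10111000100 = 1476.
Signed: MSB=1 → 1476 − 2048 = -572.

unsigned = 1476, signed = -572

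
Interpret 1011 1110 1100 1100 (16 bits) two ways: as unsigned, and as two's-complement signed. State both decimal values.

Unsigned: 1011111011001100 = 48844.
Signed: MSB=1 → 48844 − 65536 = -16692.

unsigned = 48844, signed = -16692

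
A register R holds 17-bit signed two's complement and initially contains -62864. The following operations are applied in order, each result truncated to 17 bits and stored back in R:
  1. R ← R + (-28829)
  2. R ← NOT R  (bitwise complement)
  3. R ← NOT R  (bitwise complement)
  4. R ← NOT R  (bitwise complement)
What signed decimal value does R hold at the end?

Start: R = -62864 = 10000101001110000.
R = -62864 + (-28829) = -91693; wraps to 39379 = 01001100111010011
R = NOT 01001100111010011 = 10110011000101100 = -39380
R = NOT 10110011000101100 = 01001100111010011 = 39379
R = NOT 01001100111010011 = 10110011000101100 = -39380

-39380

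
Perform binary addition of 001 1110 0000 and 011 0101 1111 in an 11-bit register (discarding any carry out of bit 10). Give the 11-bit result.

  00111100000
+ 01101011111
= 10100111111

10100111111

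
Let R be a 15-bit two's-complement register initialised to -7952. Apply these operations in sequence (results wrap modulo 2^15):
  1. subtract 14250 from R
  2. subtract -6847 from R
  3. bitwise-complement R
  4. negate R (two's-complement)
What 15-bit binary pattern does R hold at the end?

Start: R = -7952 = 110000011110000.
R = -7952 − 14250 = -22202; wraps to 10566 = 010100101000110
R = 10566 − (-6847) = 17413; wraps to -15355 = 100010000000101
R = NOT 100010000000101 = 011101111111010 = 15354
R = −(15354) = -15354 = 100010000000110

100010000000110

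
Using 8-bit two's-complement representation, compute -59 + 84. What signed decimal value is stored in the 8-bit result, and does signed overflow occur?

-59 → 11000101
84 → 01010100
  11000101
+ 01010100
= 00011001  (discard carry-out 1)
Result 00011001: MSB = 0 → value 25.
Addends have opposite signs, so signed overflow cannot occur.

25; no overflow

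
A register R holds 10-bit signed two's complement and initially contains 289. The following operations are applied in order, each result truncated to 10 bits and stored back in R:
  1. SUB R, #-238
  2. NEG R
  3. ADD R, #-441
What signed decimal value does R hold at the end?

56

Start: R = 289 = 0100100001.
R = 289 − (-238) = 527; wraps to -497 = 1000001111
R = −(-497) = 497 = 0111110001
R = 497 + (-441) = 56 = 0000111000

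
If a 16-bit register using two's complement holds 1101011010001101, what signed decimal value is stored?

-10611

MSB is 1, so the value is negative.
Invert: 0010100101110010. Add 1: 0010100101110011 = 10611. So the value is −10611.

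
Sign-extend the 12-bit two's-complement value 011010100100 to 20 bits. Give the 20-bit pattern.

MSB of 011010100100 is 0; replicate it into the new high bits.
00000000|011010100100 → 00000000011010100100 (still 1700).

00000000011010100100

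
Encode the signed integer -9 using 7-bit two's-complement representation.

|-9| = 9 = 0001001 in 7 bits.
Invert the bits: 1110110. Add 1: 1110111.
Check: 1110111 reads as 119 − 128 = -9.

1110111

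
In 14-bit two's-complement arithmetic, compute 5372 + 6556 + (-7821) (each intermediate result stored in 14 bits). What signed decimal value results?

5372 + 6556 = 11928 → wraps to -4456 (10111010011000)
-4456 + (-7821) = -12277 → wraps to 4107 (01000000001011)

4107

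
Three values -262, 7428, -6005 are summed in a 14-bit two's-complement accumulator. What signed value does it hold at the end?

1161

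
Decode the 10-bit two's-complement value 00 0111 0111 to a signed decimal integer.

119

MSB is 0, so the value is non-negative: 0001110111 = 119.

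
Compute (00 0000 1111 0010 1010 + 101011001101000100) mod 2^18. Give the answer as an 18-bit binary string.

101100001001101110

  000000111100101010
+ 101011001101000100
= 101100001001101110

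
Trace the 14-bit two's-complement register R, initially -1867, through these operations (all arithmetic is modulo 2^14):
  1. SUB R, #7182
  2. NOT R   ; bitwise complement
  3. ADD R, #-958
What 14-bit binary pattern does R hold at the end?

01111110011010

Start: R = -1867 = 11100010110101.
R = -1867 − 7182 = -9049; wraps to 7335 = 01110010100111
R = NOT 01110010100111 = 10001101011000 = -7336
R = -7336 + (-958) = -8294; wraps to 8090 = 01111110011010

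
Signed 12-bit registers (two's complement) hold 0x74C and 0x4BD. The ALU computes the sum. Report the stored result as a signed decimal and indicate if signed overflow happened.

-1015; overflow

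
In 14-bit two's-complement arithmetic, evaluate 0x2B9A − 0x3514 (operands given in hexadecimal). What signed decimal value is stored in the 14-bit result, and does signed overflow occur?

0x2B9A = 10101110011010 = -5222 (signed)
0x3514 = 11010100010100 = -2796 (signed)
Subtract via negate-and-add: invert 11010100010100 + 1 = 00101011101100 (i.e. 2796).
  10101110011010
+ 00101011101100
= 11011010000110
Result 11011010000110: MSB = 1 → 13958 − 16384 = -2426.
Addends (after negating the subtrahend) have opposite signs, so signed overflow cannot occur.

-2426; no overflow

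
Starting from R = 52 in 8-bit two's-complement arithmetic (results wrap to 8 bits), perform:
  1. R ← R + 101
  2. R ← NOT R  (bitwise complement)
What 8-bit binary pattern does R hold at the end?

Start: R = 52 = 00110100.
R = 52 + 101 = 153; wraps to -103 = 10011001
R = NOT 10011001 = 01100110 = 102

01100110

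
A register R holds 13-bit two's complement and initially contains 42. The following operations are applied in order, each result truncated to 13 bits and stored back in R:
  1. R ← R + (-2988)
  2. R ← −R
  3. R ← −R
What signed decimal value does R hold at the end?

-2946

Start: R = 42 = 0000000101010.
R = 42 + (-2988) = -2946 = 1010001111110
R = −(-2946) = 2946 = 0101110000010
R = −(2946) = -2946 = 1010001111110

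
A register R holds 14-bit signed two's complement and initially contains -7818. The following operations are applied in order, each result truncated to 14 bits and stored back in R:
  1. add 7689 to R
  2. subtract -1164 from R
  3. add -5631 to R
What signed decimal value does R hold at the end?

Start: R = -7818 = 10000101110110.
R = -7818 + 7689 = -129 = 11111101111111
R = -129 − (-1164) = 1035 = 00010000001011
R = 1035 + (-5631) = -4596 = 10111000001100

-4596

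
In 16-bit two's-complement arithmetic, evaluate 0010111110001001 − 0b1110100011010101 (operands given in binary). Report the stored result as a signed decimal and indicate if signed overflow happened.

18100; no overflow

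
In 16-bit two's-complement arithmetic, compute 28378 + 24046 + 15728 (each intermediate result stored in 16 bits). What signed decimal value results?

28378 + 24046 = 52424 → wraps to -13112 (1100110011001000)
-13112 + 15728 = 2616 (0000101000111000)

2616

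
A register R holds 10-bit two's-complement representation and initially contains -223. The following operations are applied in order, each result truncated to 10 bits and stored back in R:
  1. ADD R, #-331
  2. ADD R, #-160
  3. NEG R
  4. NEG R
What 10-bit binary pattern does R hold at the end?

Start: R = -223 = 1100100001.
R = -223 + (-331) = -554; wraps to 470 = 0111010110
R = 470 + (-160) = 310 = 0100110110
R = −(310) = -310 = 1011001010
R = −(-310) = 310 = 0100110110

0100110110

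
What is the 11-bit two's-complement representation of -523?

|-523| = 523 = 01000001011 in 11 bits.
Invert the bits: 10111110100. Add 1: 10111110101.
Check: 10111110101 reads as 1525 − 2048 = -523.

10111110101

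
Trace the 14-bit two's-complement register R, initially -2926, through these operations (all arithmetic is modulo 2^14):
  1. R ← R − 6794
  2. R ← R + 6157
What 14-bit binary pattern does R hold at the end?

Start: R = -2926 = 11010010010010.
R = -2926 − 6794 = -9720; wraps to 6664 = 01101000001000
R = 6664 + 6157 = 12821; wraps to -3563 = 11001000010101

11001000010101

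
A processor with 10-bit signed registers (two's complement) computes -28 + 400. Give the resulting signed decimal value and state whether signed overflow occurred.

372; no overflow

-28 → 1111100100
400 → 0110010000
  1111100100
+ 0110010000
= 0101110100  (discard carry-out 1)
Result 0101110100: MSB = 0 → value 372.
Addends have opposite signs, so signed overflow cannot occur.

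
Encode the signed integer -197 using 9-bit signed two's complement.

100111011

|-197| = 197 = 011000101 in 9 bits.
Invert the bits: 100111010. Add 1: 100111011.
Check: 100111011 reads as 315 − 512 = -197.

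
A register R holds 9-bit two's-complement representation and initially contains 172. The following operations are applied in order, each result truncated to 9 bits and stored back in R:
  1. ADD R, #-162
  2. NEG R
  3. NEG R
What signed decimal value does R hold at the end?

10

Start: R = 172 = 010101100.
R = 172 + (-162) = 10 = 000001010
R = −(10) = -10 = 111110110
R = −(-10) = 10 = 000001010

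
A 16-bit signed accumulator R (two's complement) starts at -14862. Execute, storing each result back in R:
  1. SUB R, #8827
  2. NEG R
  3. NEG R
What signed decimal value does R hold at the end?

Start: R = -14862 = 1100010111110010.
R = -14862 − 8827 = -23689 = 1010001101110111
R = −(-23689) = 23689 = 0101110010001001
R = −(23689) = -23689 = 1010001101110111

-23689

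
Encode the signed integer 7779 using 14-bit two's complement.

01111001100011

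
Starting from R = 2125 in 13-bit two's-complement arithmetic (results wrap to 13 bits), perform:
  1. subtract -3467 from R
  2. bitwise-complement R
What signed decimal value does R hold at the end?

2599

Start: R = 2125 = 0100001001101.
R = 2125 − (-3467) = 5592; wraps to -2600 = 1010111011000
R = NOT 1010111011000 = 0101000100111 = 2599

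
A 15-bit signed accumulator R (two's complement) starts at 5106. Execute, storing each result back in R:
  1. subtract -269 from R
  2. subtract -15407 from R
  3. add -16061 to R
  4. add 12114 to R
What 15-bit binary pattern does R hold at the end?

Start: R = 5106 = 001001111110010.
R = 5106 − (-269) = 5375 = 001010011111111
R = 5375 − (-15407) = 20782; wraps to -11986 = 101000100101110
R = -11986 + (-16061) = -28047; wraps to 4721 = 001001001110001
R = 4721 + 12114 = 16835; wraps to -15933 = 100000111000011

100000111000011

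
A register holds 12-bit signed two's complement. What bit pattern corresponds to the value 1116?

1116 is non-negative, so write it directly in 12 bits: 010001011100.

010001011100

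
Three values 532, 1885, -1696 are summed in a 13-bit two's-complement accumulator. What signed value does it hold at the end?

721

532 + 1885 = 2417 (0100101110001)
2417 + (-1696) = 721 (0001011010001)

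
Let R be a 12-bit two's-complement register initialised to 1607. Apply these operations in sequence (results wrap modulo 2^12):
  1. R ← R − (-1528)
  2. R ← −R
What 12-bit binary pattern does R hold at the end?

Start: R = 1607 = 011001000111.
R = 1607 − (-1528) = 3135; wraps to -961 = 110000111111
R = −(-961) = 961 = 001111000001

001111000001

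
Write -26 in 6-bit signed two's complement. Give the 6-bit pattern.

100110

|-26| = 26 = 011010 in 6 bits.
Invert the bits: 100101. Add 1: 100110.
Check: 100110 reads as 38 − 64 = -26.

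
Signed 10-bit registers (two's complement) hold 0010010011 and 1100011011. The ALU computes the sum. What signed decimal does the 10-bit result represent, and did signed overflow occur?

-82; no overflow

0010010011 = 147 (signed)
1100011011 = -229 (signed)
  0010010011
+ 1100011011
= 1110101110
Result 1110101110: MSB = 1 → 942 − 1024 = -82.
Addends have opposite signs, so signed overflow cannot occur.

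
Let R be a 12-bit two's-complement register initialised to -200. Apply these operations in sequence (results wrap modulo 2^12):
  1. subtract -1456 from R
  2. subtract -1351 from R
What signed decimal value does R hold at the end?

Start: R = -200 = 111100111000.
R = -200 − (-1456) = 1256 = 010011101000
R = 1256 − (-1351) = 2607; wraps to -1489 = 101000101111

-1489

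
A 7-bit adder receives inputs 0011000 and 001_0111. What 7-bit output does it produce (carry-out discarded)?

0101111

  0011000
+ 0010111
= 0101111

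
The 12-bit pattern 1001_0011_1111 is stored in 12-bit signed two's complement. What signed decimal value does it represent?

-1729

MSB is 1, so the value is negative.
Invert: 011011000000. Add 1: 011011000001 = 1729. So the value is −1729.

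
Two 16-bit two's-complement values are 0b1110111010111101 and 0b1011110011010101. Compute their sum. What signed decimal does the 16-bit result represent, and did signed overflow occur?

0b1110111010111101 → 1110111010111101 = -4419 (signed)
0b1011110011010101 → 1011110011010101 = -17195 (signed)
  1110111010111101
+ 1011110011010101
= 1010101110010010  (discard carry-out 1)
Result 1010101110010010: MSB = 1 → 43922 − 65536 = -21614.
Both addends are negative and so is the stored result: no signed overflow.

-21614; no overflow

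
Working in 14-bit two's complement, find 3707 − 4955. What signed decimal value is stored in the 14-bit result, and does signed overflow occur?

-1248; no overflow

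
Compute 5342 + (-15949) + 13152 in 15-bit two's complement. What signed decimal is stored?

5342 + (-15949) = -10607 (101011010010001)
-10607 + 13152 = 2545 (000100111110001)

2545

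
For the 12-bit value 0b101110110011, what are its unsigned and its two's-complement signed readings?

Unsigned: 101110110011 = 2995.
Signed: MSB=1 → 2995 − 4096 = -1101.

unsigned = 2995, signed = -1101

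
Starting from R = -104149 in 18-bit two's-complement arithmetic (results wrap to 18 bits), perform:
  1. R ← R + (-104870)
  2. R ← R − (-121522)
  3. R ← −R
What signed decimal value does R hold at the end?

87497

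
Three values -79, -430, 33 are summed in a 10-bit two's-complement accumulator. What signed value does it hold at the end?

-79 + (-430) = -509 (1000000011)
-509 + 33 = -476 (1000100100)

-476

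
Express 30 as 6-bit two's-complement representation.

011110

30 is non-negative, so write it directly in 6 bits: 011110.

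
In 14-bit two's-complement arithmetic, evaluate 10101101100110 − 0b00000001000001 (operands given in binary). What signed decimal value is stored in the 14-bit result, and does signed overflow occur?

10101101100110 = -5274 (signed)
0b00000001000001 → 00000001000001 = 65 (signed)
Subtract via negate-and-add: invert 00000001000001 + 1 = 11111110111111 (i.e. -65).
  10101101100110
+ 11111110111111
= 10101100100101  (discard carry-out 1)
Result 10101100100101: MSB = 1 → 11045 − 16384 = -5339.
Both addends (after negating the subtrahend) are negative and so is the stored result: no signed overflow.

-5339; no overflow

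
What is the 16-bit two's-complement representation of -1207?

1111101101001001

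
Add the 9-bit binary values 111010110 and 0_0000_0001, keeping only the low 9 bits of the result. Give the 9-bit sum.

  111010110
+ 000000001
= 111010111

111010111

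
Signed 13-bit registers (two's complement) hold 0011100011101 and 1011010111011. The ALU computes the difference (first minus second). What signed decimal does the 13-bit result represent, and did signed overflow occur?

0011100011101 = 1821 (signed)
1011010111011 = -2373 (signed)
Subtract via negate-and-add: invert 1011010111011 + 1 = 0100101000101 (i.e. 2373).
  0011100011101
+ 0100101000101
= 1000001100010
Result 1000001100010: MSB = 1 → 4194 − 8192 = -3998.
Both addends (after negating the subtrahend) are non-negative but the stored result is negative: signed overflow. The true value 1821 − (-2373) = 4194 lies outside [-4096, 4095].

-3998; overflow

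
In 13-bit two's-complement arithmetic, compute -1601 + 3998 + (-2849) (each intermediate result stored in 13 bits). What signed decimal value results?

-452

-1601 + 3998 = 2397 (0100101011101)
2397 + (-2849) = -452 (1111000111100)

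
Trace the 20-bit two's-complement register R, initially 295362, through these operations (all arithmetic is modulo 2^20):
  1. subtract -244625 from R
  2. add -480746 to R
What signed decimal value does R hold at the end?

Start: R = 295362 = 01001000000111000010.
R = 295362 − (-244625) = 539987; wraps to -508589 = 10000011110101010011
R = -508589 + (-480746) = -989335; wraps to 59241 = 00001110011101101001

59241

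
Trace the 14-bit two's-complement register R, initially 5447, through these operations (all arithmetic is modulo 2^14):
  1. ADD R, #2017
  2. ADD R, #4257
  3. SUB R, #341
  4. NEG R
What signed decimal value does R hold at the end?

5004

Start: R = 5447 = 01010101000111.
R = 5447 + 2017 = 7464 = 01110100101000
R = 7464 + 4257 = 11721; wraps to -4663 = 10110111001001
R = -4663 − 341 = -5004 = 10110001110100
R = −(-5004) = 5004 = 01001110001100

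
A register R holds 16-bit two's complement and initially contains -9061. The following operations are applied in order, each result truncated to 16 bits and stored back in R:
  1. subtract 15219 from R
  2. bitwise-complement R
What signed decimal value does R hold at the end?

24279

Start: R = -9061 = 1101110010011011.
R = -9061 − 15219 = -24280 = 1010000100101000
R = NOT 1010000100101000 = 0101111011010111 = 24279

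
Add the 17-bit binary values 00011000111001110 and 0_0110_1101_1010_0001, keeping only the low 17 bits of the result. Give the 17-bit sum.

  00011000111001110
+ 00110110110100001
= 01001111101101111

01001111101101111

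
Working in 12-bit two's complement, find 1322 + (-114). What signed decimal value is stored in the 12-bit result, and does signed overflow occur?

1208; no overflow

1322 → 010100101010
-114 → 111110001110
  010100101010
+ 111110001110
= 010010111000  (discard carry-out 1)
Result 010010111000: MSB = 0 → value 1208.
Addends have opposite signs, so signed overflow cannot occur.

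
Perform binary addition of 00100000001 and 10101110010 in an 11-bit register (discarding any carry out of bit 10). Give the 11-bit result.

11001110011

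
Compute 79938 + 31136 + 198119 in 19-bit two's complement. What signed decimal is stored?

79938 + 31136 = 111074 (0011011000111100010)
111074 + 198119 = 309193 → wraps to -215095 (1001011011111001001)

-215095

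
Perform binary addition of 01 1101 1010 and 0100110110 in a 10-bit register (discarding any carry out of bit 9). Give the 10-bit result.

1100010000

  0111011010
+ 0100110110
= 1100010000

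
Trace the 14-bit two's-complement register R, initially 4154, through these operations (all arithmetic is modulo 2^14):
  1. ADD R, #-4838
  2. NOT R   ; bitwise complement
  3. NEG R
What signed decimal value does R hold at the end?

-683

Start: R = 4154 = 01000000111010.
R = 4154 + (-4838) = -684 = 11110101010100
R = NOT 11110101010100 = 00001010101011 = 683
R = −(683) = -683 = 11110101010101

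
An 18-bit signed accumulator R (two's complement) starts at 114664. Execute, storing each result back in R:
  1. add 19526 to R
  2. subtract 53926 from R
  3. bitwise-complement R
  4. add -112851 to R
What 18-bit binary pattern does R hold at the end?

Start: R = 114664 = 011011111111101000.
R = 114664 + 19526 = 134190; wraps to -127954 = 100000110000101110
R = -127954 − 53926 = -181880; wraps to 80264 = 010011100110001000
R = NOT 010011100110001000 = 101100011001110111 = -80265
R = -80265 + (-112851) = -193116; wraps to 69028 = 010000110110100100

010000110110100100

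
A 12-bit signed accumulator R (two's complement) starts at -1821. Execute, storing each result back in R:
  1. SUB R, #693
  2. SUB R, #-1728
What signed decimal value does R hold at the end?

-786

Start: R = -1821 = 100011100011.
R = -1821 − 693 = -2514; wraps to 1582 = 011000101110
R = 1582 − (-1728) = 3310; wraps to -786 = 110011101110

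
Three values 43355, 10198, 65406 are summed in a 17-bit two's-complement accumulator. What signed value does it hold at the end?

43355 + 10198 = 53553 (01101000100110001)
53553 + 65406 = 118959 → wraps to -12113 (11101000010101111)

-12113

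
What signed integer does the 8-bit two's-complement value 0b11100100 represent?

-28

MSB is 1, so the value is negative.
Unsigned reading: 228. Subtract 2^8 = 256: 228 − 256 = -28.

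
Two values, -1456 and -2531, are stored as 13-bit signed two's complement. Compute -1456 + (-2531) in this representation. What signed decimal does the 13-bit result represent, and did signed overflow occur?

-1456 → 1101001010000
-2531 → 1011000011101
  1101001010000
+ 1011000011101
= 1000001101101  (discard carry-out 1)
Result 1000001101101: MSB = 1 → 4205 − 8192 = -3987.
Both addends are negative and so is the stored result: no signed overflow.

-3987; no overflow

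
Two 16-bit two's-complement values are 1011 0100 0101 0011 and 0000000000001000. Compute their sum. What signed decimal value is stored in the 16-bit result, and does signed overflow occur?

1011 0100 0101 0011 → 1011010001010011 = -19373 (signed)
0000000000001000 = 8 (signed)
  1011010001010011
+ 0000000000001000
= 1011010001011011
Result 1011010001011011: MSB = 1 → 46171 − 65536 = -19365.
Addends have opposite signs, so signed overflow cannot occur.

-19365; no overflow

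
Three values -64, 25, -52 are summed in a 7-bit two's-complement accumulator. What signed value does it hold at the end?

-64 + 25 = -39 (1011001)
-39 + (-52) = -91 → wraps to 37 (0100101)

37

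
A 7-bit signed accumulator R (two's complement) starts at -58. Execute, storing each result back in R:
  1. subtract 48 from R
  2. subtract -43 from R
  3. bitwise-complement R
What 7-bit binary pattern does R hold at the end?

0111110

Start: R = -58 = 1000110.
R = -58 − 48 = -106; wraps to 22 = 0010110
R = 22 − (-43) = 65; wraps to -63 = 1000001
R = NOT 1000001 = 0111110 = 62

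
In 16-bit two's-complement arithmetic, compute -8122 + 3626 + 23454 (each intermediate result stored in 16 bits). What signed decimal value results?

18958

-8122 + 3626 = -4496 (1110111001110000)
-4496 + 23454 = 18958 (0100101000001110)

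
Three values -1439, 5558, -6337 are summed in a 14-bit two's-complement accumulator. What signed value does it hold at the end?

-2218

-1439 + 5558 = 4119 (01000000010111)
4119 + (-6337) = -2218 (11011101010110)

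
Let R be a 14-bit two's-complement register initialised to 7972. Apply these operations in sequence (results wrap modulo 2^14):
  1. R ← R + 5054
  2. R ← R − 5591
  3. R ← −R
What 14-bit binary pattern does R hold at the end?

10001011110101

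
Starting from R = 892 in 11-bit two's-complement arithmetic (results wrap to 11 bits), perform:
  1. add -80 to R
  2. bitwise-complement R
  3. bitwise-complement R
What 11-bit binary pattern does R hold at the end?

01100101100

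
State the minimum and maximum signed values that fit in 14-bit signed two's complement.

Minimum: −2^13 = -8192.
Maximum: 2^13 − 1 = 8191.

min = -8192, max = 8191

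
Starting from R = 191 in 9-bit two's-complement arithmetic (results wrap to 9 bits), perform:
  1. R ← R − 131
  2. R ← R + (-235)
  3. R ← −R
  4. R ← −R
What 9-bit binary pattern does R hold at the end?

101010001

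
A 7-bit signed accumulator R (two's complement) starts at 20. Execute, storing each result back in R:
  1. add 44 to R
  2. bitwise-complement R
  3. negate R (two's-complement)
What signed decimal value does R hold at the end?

Start: R = 20 = 0010100.
R = 20 + 44 = 64; wraps to -64 = 1000000
R = NOT 1000000 = 0111111 = 63
R = −(63) = -63 = 1000001

-63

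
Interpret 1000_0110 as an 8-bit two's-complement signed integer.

-122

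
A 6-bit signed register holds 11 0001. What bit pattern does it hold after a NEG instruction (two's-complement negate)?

001111

Invert: 001110. Add 1: 001111.
Check: 110001 = -15, 001111 = 15.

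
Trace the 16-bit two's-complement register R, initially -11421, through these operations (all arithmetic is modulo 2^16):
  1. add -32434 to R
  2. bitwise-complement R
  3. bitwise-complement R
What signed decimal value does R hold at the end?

21681

Start: R = -11421 = 1101001101100011.
R = -11421 + (-32434) = -43855; wraps to 21681 = 0101010010110001
R = NOT 0101010010110001 = 1010101101001110 = -21682
R = NOT 1010101101001110 = 0101010010110001 = 21681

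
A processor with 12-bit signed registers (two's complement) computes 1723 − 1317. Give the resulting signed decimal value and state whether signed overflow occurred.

1723 → 011010111011
1317 → 010100100101
Subtract via negate-and-add: invert 010100100101 + 1 = 101011011011 (i.e. -1317).
  011010111011
+ 101011011011
= 000110010110  (discard carry-out 1)
Result 000110010110: MSB = 0 → value 406.
Addends (after negating the subtrahend) have opposite signs, so signed overflow cannot occur.

406; no overflow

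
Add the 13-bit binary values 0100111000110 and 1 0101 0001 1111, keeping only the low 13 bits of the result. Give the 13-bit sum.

1111011100101

  0100111000110
+ 1010100011111
= 1111011100101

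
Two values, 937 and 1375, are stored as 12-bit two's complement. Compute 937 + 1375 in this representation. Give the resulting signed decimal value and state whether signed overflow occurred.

937 → 001110101001
1375 → 010101011111
  001110101001
+ 010101011111
= 100100001000
Result 100100001000: MSB = 1 → 2312 − 4096 = -1784.
Both addends are non-negative but the stored result is negative: signed overflow. The true value 937 + 1375 = 2312 lies outside [-2048, 2047].

-1784; overflow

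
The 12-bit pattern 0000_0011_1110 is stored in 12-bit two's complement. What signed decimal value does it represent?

62

MSB is 0, so the value is non-negative: 000000111110 = 62.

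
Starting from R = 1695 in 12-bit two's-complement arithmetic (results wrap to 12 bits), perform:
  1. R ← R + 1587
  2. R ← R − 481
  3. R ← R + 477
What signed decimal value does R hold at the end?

Start: R = 1695 = 011010011111.
R = 1695 + 1587 = 3282; wraps to -814 = 110011010010
R = -814 − 481 = -1295 = 101011110001
R = -1295 + 477 = -818 = 110011001110

-818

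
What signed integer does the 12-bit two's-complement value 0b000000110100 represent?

MSB is 0, so the value is non-negative: 000000110100 = 52.

52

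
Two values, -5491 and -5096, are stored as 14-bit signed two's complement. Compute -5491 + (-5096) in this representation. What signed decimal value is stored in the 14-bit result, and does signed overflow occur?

-5491 → 10101010001101
-5096 → 10110000011000
  10101010001101
+ 10110000011000
= 01011010100101  (discard carry-out 1)
Result 01011010100101: MSB = 0 → value 5797.
Both addends are negative but the stored result is non-negative: signed overflow. The true value -5491 + (-5096) = -10587 lies outside [-8192, 8191].

5797; overflow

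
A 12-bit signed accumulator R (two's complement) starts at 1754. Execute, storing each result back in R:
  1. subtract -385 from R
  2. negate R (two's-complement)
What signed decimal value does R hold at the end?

Start: R = 1754 = 011011011010.
R = 1754 − (-385) = 2139; wraps to -1957 = 100001011011
R = −(-1957) = 1957 = 011110100101

1957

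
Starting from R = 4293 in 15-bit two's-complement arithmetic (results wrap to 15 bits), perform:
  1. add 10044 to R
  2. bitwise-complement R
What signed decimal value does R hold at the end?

Start: R = 4293 = 001000011000101.
R = 4293 + 10044 = 14337 = 011100000000001
R = NOT 011100000000001 = 100011111111110 = -14338

-14338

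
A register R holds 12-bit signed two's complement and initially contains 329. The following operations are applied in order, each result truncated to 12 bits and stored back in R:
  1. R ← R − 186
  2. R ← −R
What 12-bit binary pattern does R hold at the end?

Start: R = 329 = 000101001001.
R = 329 − 186 = 143 = 000010001111
R = −(143) = -143 = 111101110001

111101110001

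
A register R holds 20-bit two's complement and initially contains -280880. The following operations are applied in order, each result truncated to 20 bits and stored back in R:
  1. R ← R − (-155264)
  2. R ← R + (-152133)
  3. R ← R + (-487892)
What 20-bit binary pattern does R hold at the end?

01000101000100110111

Start: R = -280880 = 10111011011011010000.
R = -280880 − (-155264) = -125616 = 11100001010101010000
R = -125616 + (-152133) = -277749 = 10111100001100001011
R = -277749 + (-487892) = -765641; wraps to 282935 = 01000101000100110111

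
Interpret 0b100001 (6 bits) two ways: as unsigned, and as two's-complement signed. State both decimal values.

unsigned = 33, signed = -31

Unsigned: 100001 = 33.
Signed: MSB=1 → 33 − 64 = -31.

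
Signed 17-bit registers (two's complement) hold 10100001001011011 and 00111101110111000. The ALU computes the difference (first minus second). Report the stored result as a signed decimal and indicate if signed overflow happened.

50851; overflow

10100001001011011 = -48549 (signed)
00111101110111000 = 31672 (signed)
Subtract via negate-and-add: invert 00111101110111000 + 1 = 11000010001001000 (i.e. -31672).
  10100001001011011
+ 11000010001001000
= 01100011010100011  (discard carry-out 1)
Result 01100011010100011: MSB = 0 → value 50851.
Both addends (after negating the subtrahend) are negative but the stored result is non-negative: signed overflow. The true value -48549 − 31672 = -80221 lies outside [-65536, 65535].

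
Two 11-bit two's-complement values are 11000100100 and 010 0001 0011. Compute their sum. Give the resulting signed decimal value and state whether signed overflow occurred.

55; no overflow

11000100100 = -476 (signed)
010 0001 0011 → 01000010011 = 531 (signed)
  11000100100
+ 01000010011
= 00000110111  (discard carry-out 1)
Result 00000110111: MSB = 0 → value 55.
Addends have opposite signs, so signed overflow cannot occur.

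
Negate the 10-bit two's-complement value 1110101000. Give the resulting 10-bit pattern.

Invert: 0001010111. Add 1: 0001011000.

0001011000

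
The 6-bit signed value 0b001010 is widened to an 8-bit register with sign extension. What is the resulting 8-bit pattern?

00001010

MSB of 001010 is 0; replicate it into the new high bits.
00|001010 → 00001010 (still 10).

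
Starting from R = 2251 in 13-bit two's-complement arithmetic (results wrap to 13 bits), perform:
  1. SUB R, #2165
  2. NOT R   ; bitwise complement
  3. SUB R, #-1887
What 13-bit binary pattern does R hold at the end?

0011100001000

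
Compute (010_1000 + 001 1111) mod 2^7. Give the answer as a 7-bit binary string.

  0101000
+ 0011111
= 1000111

1000111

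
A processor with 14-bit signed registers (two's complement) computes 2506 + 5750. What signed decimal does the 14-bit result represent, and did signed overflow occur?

-8128; overflow

2506 → 00100111001010
5750 → 01011001110110
  00100111001010
+ 01011001110110
= 10000001000000
Result 10000001000000: MSB = 1 → 8256 − 16384 = -8128.
Both addends are non-negative but the stored result is negative: signed overflow. The true value 2506 + 5750 = 8256 lies outside [-8192, 8191].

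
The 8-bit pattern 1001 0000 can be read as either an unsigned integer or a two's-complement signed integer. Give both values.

unsigned = 144, signed = -112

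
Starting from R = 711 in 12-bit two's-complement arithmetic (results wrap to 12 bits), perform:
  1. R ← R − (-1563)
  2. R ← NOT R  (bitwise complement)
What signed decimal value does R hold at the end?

1821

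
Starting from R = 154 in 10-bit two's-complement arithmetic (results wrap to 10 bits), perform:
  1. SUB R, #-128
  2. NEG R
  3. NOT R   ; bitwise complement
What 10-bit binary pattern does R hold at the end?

0100011001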